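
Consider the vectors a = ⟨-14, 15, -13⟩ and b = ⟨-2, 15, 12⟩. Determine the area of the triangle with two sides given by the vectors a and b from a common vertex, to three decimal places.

229.489

i: 15·12 - (-13)·15 = 180 - (-195) = 375
j: (-13)·(-2) - (-14)·12 = 26 - (-168) = 194
k: (-14)·15 - 15·(-2) = -210 - (-30) = -180
a × b = (375, 194, -180)
|a × b| = √(375² + 194² + (-180)²) = √210661 ≈ 458.9782
area = ½ · 458.9782 ≈ 229.489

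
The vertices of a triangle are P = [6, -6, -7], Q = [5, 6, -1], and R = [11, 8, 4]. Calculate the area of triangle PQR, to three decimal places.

PQ = (-1, 12, 6),  PR = (5, 14, 11)
i: 12·11 - 6·14 = 132 - 84 = 48
j: 6·5 - (-1)·11 = 30 - (-11) = 41
k: (-1)·14 - 12·5 = -14 - 60 = -74
PQ × PR = (48, 41, -74)
|PQ × PR| = √9461 ≈ 97.2677
area = ½ · 97.2677 ≈ 48.634

48.634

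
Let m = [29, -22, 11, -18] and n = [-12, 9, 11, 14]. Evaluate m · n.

m · n = 29·(-12) + (-22)·9 + 11·11 + (-18)·14 = -348 - 198 + 121 - 252 = -677

-677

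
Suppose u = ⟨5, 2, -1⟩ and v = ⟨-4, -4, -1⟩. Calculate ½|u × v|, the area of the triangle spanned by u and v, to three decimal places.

i: 2·(-1) - (-1)·(-4) = -2 - 4 = -6
j: (-1)·(-4) - 5·(-1) = 4 - (-5) = 9
k: 5·(-4) - 2·(-4) = -20 - (-8) = -12
u × v = (-6, 9, -12)
|u × v| = √((-6)² + 9² + (-12)²) = √261 ≈ 16.1555
area = ½ · 16.1555 ≈ 8.078

8.078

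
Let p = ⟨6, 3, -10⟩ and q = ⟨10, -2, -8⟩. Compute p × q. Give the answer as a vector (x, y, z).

i: 3·(-8) - (-10)·(-2) = -24 - 20 = -44
j: (-10)·10 - 6·(-8) = -100 - (-48) = -52
k: 6·(-2) - 3·10 = -12 - 30 = -42
p × q = (-44, -52, -42)

(-44, -52, -42)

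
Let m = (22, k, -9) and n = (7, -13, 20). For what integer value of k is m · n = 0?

-2

m · n = 22·7 + k·(-13) + (-9)·20 = -26 - 13k
Set equal to 0: -13k = 26, so k = -2.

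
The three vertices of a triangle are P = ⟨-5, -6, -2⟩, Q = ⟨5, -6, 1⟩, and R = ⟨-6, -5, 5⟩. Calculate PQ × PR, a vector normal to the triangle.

(-3, -73, 10)

PQ = (10, 0, 3)
PR = (-1, 1, 7)
i: 0·7 - 3·1 = 0 - 3 = -3
j: 3·(-1) - 10·7 = -3 - 70 = -73
k: 10·1 - 0·(-1) = 10 - 0 = 10
PQ × PR = (-3, -73, 10)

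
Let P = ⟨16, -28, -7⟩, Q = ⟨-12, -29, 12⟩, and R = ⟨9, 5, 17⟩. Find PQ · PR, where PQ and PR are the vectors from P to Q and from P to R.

PQ = Q − P = (-28, -1, 19)
PR = R − P = (-7, 33, 24)
PQ · PR = (-28)·(-7) + (-1)·33 + 19·24 = 196 - 33 + 456 = 619

619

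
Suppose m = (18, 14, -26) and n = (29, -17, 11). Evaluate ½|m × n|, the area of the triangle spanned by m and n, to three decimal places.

611.595

i: 14·11 - (-26)·(-17) = 154 - 442 = -288
j: (-26)·29 - 18·11 = -754 - 198 = -952
k: 18·(-17) - 14·29 = -306 - 406 = -712
m × n = (-288, -952, -712)
|m × n| = √((-288)² + (-952)² + (-712)²) = √1496192 ≈ 1223.1893
area = ½ · 1223.1893 ≈ 611.595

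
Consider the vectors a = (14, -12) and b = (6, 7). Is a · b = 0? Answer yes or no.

yes

a · b = 14·6 + (-12)·7 = 84 - 84 = 0
Zero, so the vectors are orthogonal.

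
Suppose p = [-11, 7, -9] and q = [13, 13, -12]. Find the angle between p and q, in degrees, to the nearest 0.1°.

80.7

p · q = (-11)·13 + 7·13 + (-9)·(-12) = -143 + 91 + 108 = 56
|p|² = 121 + 49 + 81 = 251,  |p| = √251 ≈ 15.842980
|q|² = 169 + 169 + 144 = 482,  |q| = √482 ≈ 21.954498
cos θ = 56 / (15.842980 · 21.954498) ≈ 0.16100
θ = arccos(0.16100) ≈ 80.7°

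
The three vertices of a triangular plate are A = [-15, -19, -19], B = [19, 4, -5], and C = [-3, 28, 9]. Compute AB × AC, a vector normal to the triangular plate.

AB = (34, 23, 14)
AC = (12, 47, 28)
i: 23·28 - 14·47 = 644 - 658 = -14
j: 14·12 - 34·28 = 168 - 952 = -784
k: 34·47 - 23·12 = 1598 - 276 = 1322
AB × AC = (-14, -784, 1322)

(-14, -784, 1322)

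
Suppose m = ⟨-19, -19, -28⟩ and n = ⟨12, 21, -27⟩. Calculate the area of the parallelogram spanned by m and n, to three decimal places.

i: (-19)·(-27) - (-28)·21 = 513 - (-588) = 1101
j: (-28)·12 - (-19)·(-27) = -336 - 513 = -849
k: (-19)·21 - (-19)·12 = -399 - (-228) = -171
m × n = (1101, -849, -171)
|m × n| = √(1101² + (-849)² + (-171)²) = √1962243 ≈ 1400.8008

1400.801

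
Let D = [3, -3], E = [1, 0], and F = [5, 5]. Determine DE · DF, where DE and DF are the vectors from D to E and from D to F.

DE = E − D = (-2, 3)
DF = F − D = (2, 8)
DE · DF = (-2)·2 + 3·8 = -4 + 24 = 20

20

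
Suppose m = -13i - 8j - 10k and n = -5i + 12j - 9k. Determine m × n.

i: (-8)·(-9) - (-10)·12 = 72 - (-120) = 192
j: (-10)·(-5) - (-13)·(-9) = 50 - 117 = -67
k: (-13)·12 - (-8)·(-5) = -156 - 40 = -196
m × n = (192, -67, -196)

(192, -67, -196)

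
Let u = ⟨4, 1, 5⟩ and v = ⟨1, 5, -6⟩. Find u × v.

(-31, 29, 19)

i: 1·(-6) - 5·5 = -6 - 25 = -31
j: 5·1 - 4·(-6) = 5 - (-24) = 29
k: 4·5 - 1·1 = 20 - 1 = 19
u × v = (-31, 29, 19)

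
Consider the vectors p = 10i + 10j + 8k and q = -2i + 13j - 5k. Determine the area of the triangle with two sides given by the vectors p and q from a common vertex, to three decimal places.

i: 10·(-5) - 8·13 = -50 - 104 = -154
j: 8·(-2) - 10·(-5) = -16 - (-50) = 34
k: 10·13 - 10·(-2) = 130 - (-20) = 150
p × q = (-154, 34, 150)
|p × q| = √((-154)² + 34² + 150²) = √47372 ≈ 217.6511
area = ½ · 217.6511 ≈ 108.826

108.826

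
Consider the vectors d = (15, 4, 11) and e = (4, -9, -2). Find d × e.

(91, 74, -151)

i: 4·(-2) - 11·(-9) = -8 - (-99) = 91
j: 11·4 - 15·(-2) = 44 - (-30) = 74
k: 15·(-9) - 4·4 = -135 - 16 = -151
d × e = (91, 74, -151)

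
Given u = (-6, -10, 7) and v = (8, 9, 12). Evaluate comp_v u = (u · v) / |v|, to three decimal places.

u · v = (-6)·8 + (-10)·9 + 7·12 = -48 - 90 + 84 = -54
|v| = √(64 + 81 + 144) = √289 ≈ 17.0000
comp_v u = -54 / √289 ≈ -3.176

-3.176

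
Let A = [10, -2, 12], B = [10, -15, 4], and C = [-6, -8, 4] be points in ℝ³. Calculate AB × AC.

(56, 128, -208)

AB = (0, -13, -8)
AC = (-16, -6, -8)
i: (-13)·(-8) - (-8)·(-6) = 104 - 48 = 56
j: (-8)·(-16) - 0·(-8) = 128 - 0 = 128
k: 0·(-6) - (-13)·(-16) = 0 - 208 = -208
AB × AC = (56, 128, -208)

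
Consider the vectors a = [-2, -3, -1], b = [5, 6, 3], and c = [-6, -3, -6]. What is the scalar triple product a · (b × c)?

-3

b × c:
i: 6·(-6) - 3·(-3) = -36 - (-9) = -27
j: 3·(-6) - 5·(-6) = -18 - (-30) = 12
k: 5·(-3) - 6·(-6) = -15 - (-36) = 21
b × c = (-27, 12, 21)
a · (b × c) = (-2)·(-27) + (-3)·12 + (-1)·21 = 54 - 36 - 21 = -3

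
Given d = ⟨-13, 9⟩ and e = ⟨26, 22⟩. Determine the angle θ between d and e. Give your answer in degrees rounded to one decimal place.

d · e = (-13)·26 + 9·22 = -338 + 198 = -140
|d|² = 169 + 81 = 250,  |d| = √250 ≈ 15.811388
|e|² = 676 + 484 = 1160,  |e| = √1160 ≈ 34.058773
cos θ = -140 / (15.811388 · 34.058773) ≈ -0.25997
θ = arccos(-0.25997) ≈ 105.1°

105.1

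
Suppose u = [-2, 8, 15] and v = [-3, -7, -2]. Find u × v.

(89, -49, 38)

i: 8·(-2) - 15·(-7) = -16 - (-105) = 89
j: 15·(-3) - (-2)·(-2) = -45 - 4 = -49
k: (-2)·(-7) - 8·(-3) = 14 - (-24) = 38
u × v = (89, -49, 38)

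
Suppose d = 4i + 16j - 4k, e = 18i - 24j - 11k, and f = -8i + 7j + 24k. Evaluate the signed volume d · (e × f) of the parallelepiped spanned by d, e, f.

e × f:
i: (-24)·24 - (-11)·7 = -576 - (-77) = -499
j: (-11)·(-8) - 18·24 = 88 - 432 = -344
k: 18·7 - (-24)·(-8) = 126 - 192 = -66
e × f = (-499, -344, -66)
d · (e × f) = 4·(-499) + 16·(-344) + (-4)·(-66) = -1996 - 5504 + 264 = -7236

-7236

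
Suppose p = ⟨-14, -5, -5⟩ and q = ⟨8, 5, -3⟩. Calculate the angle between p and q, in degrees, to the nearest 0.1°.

141.8

p · q = (-14)·8 + (-5)·5 + (-5)·(-3) = -112 - 25 + 15 = -122
|p|² = 196 + 25 + 25 = 246,  |p| = √246 ≈ 15.684387
|q|² = 64 + 25 + 9 = 98,  |q| = √98 ≈ 9.899495
cos θ = -122 / (15.684387 · 9.899495) ≈ -0.78574
θ = arccos(-0.78574) ≈ 141.8°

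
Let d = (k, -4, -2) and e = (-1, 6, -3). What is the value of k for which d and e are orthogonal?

-18

d · e = k·(-1) + (-4)·6 + (-2)·(-3) = -18 - 1k
Set equal to 0: -1k = 18, so k = -18.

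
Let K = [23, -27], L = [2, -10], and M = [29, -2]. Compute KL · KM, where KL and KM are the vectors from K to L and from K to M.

299

KL = L − K = (-21, 17)
KM = M − K = (6, 25)
KL · KM = (-21)·6 + 17·25 = -126 + 425 = 299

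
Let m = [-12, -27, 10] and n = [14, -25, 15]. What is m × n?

i: (-27)·15 - 10·(-25) = -405 - (-250) = -155
j: 10·14 - (-12)·15 = 140 - (-180) = 320
k: (-12)·(-25) - (-27)·14 = 300 - (-378) = 678
m × n = (-155, 320, 678)

(-155, 320, 678)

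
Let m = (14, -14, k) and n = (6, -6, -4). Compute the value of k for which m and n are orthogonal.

m · n = 14·6 + (-14)·(-6) + k·(-4) = 168 - 4k
Set equal to 0: -4k = -168, so k = 42.

42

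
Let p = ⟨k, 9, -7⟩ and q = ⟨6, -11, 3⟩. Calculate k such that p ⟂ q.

20

p · q = k·6 + 9·(-11) + (-7)·3 = -120 + 6k
Set equal to 0: 6k = 120, so k = 20.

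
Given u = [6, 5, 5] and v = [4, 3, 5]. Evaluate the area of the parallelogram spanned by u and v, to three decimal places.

14.283

i: 5·5 - 5·3 = 25 - 15 = 10
j: 5·4 - 6·5 = 20 - 30 = -10
k: 6·3 - 5·4 = 18 - 20 = -2
u × v = (10, -10, -2)
|u × v| = √(10² + (-10)² + (-2)²) = √204 ≈ 14.2829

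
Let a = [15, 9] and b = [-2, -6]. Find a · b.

a · b = 15·(-2) + 9·(-6) = -30 - 54 = -84

-84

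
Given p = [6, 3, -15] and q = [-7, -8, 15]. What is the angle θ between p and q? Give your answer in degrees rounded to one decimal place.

p · q = 6·(-7) + 3·(-8) + (-15)·15 = -42 - 24 - 225 = -291
|p|² = 36 + 9 + 225 = 270,  |p| = √270 ≈ 16.431677
|q|² = 49 + 64 + 225 = 338,  |q| = √338 ≈ 18.384776
cos θ = -291 / (16.431677 · 18.384776) ≈ -0.96328
θ = arccos(-0.96328) ≈ 164.4°

164.4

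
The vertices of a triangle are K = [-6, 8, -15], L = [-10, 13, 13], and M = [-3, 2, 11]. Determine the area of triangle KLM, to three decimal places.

KL = (-4, 5, 28),  KM = (3, -6, 26)
i: 5·26 - 28·(-6) = 130 - (-168) = 298
j: 28·3 - (-4)·26 = 84 - (-104) = 188
k: (-4)·(-6) - 5·3 = 24 - 15 = 9
KL × KM = (298, 188, 9)
|KL × KM| = √124229 ≈ 352.4613
area = ½ · 352.4613 ≈ 176.231

176.231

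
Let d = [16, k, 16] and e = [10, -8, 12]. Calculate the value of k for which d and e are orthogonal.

d · e = 16·10 + k·(-8) + 16·12 = 352 - 8k
Set equal to 0: -8k = -352, so k = 44.

44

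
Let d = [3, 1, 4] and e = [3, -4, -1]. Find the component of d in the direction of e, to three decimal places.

0.196

d · e = 3·3 + 1·(-4) + 4·(-1) = 9 - 4 - 4 = 1
|e| = √(9 + 16 + 1) = √26 ≈ 5.0990
comp_e d = 1 / √26 ≈ 0.196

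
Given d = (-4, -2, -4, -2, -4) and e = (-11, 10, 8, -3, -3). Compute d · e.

d · e = (-4)·(-11) + (-2)·10 + (-4)·8 + (-2)·(-3) + (-4)·(-3) = 44 - 20 - 32 + 6 + 12 = 10

10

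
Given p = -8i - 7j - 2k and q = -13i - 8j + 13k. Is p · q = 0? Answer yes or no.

p · q = (-8)·(-13) + (-7)·(-8) + (-2)·13 = 104 + 56 - 26 = 134
Nonzero, so the vectors are not orthogonal.

no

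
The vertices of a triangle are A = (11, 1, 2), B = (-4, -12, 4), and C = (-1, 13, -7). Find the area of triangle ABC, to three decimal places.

AB = (-15, -13, 2),  AC = (-12, 12, -9)
i: (-13)·(-9) - 2·12 = 117 - 24 = 93
j: 2·(-12) - (-15)·(-9) = -24 - 135 = -159
k: (-15)·12 - (-13)·(-12) = -180 - 156 = -336
AB × AC = (93, -159, -336)
|AB × AC| = √146826 ≈ 383.1788
area = ½ · 383.1788 ≈ 191.589

191.589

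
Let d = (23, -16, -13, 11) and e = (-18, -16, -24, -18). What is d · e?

d · e = 23·(-18) + (-16)·(-16) + (-13)·(-24) + 11·(-18) = -414 + 256 + 312 - 198 = -44

-44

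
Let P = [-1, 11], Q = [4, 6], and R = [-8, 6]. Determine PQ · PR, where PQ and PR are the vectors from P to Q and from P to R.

-10

PQ = Q − P = (5, -5)
PR = R − P = (-7, -5)
PQ · PR = 5·(-7) + (-5)·(-5) = -35 + 25 = -10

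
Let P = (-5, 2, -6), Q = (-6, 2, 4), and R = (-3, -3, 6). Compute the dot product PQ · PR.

PQ = Q − P = (-1, 0, 10)
PR = R − P = (2, -5, 12)
PQ · PR = (-1)·2 + 0·(-5) + 10·12 = -2 + 0 + 120 = 118

118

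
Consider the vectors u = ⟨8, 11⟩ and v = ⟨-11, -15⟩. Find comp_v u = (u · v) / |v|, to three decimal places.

-13.601

u · v = 8·(-11) + 11·(-15) = -88 - 165 = -253
|v| = √(121 + 225) = √346 ≈ 18.6011
comp_v u = -253 / √346 ≈ -13.601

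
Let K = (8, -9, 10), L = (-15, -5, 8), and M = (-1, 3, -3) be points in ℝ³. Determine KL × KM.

(-28, -281, -240)

KL = (-23, 4, -2)
KM = (-9, 12, -13)
i: 4·(-13) - (-2)·12 = -52 - (-24) = -28
j: (-2)·(-9) - (-23)·(-13) = 18 - 299 = -281
k: (-23)·12 - 4·(-9) = -276 - (-36) = -240
KL × KM = (-28, -281, -240)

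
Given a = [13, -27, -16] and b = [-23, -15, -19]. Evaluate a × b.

(273, 615, -816)

i: (-27)·(-19) - (-16)·(-15) = 513 - 240 = 273
j: (-16)·(-23) - 13·(-19) = 368 - (-247) = 615
k: 13·(-15) - (-27)·(-23) = -195 - 621 = -816
a × b = (273, 615, -816)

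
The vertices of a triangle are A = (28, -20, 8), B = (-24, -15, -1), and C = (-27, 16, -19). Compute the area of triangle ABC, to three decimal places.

923.636

AB = (-52, 5, -9),  AC = (-55, 36, -27)
i: 5·(-27) - (-9)·36 = -135 - (-324) = 189
j: (-9)·(-55) - (-52)·(-27) = 495 - 1404 = -909
k: (-52)·36 - 5·(-55) = -1872 - (-275) = -1597
AB × AC = (189, -909, -1597)
|AB × AC| = √3412411 ≈ 1847.2712
area = ½ · 1847.2712 ≈ 923.636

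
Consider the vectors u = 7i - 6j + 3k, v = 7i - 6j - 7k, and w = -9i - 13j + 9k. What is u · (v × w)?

v × w:
i: (-6)·9 - (-7)·(-13) = -54 - 91 = -145
j: (-7)·(-9) - 7·9 = 63 - 63 = 0
k: 7·(-13) - (-6)·(-9) = -91 - 54 = -145
v × w = (-145, 0, -145)
u · (v × w) = 7·(-145) + (-6)·0 + 3·(-145) = -1015 + 0 - 435 = -1450

-1450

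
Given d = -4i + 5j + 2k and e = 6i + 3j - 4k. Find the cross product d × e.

(-26, -4, -42)

i: 5·(-4) - 2·3 = -20 - 6 = -26
j: 2·6 - (-4)·(-4) = 12 - 16 = -4
k: (-4)·3 - 5·6 = -12 - 30 = -42
d × e = (-26, -4, -42)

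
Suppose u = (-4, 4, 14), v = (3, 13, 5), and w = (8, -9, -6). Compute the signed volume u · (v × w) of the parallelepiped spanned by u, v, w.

-1470

v × w:
i: 13·(-6) - 5·(-9) = -78 - (-45) = -33
j: 5·8 - 3·(-6) = 40 - (-18) = 58
k: 3·(-9) - 13·8 = -27 - 104 = -131
v × w = (-33, 58, -131)
u · (v × w) = (-4)·(-33) + 4·58 + 14·(-131) = 132 + 232 - 1834 = -1470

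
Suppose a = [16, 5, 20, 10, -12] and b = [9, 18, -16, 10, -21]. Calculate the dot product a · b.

266

a · b = 16·9 + 5·18 + 20·(-16) + 10·10 + (-12)·(-21) = 144 + 90 - 320 + 100 + 252 = 266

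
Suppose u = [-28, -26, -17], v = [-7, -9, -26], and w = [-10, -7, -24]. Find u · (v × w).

-2647

v × w:
i: (-9)·(-24) - (-26)·(-7) = 216 - 182 = 34
j: (-26)·(-10) - (-7)·(-24) = 260 - 168 = 92
k: (-7)·(-7) - (-9)·(-10) = 49 - 90 = -41
v × w = (34, 92, -41)
u · (v × w) = (-28)·34 + (-26)·92 + (-17)·(-41) = -952 - 2392 + 697 = -2647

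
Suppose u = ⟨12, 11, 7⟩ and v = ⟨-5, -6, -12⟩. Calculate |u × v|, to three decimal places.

142.373

i: 11·(-12) - 7·(-6) = -132 - (-42) = -90
j: 7·(-5) - 12·(-12) = -35 - (-144) = 109
k: 12·(-6) - 11·(-5) = -72 - (-55) = -17
u × v = (-90, 109, -17)
|u × v| = √((-90)² + 109² + (-17)²) = √20270 ≈ 142.3728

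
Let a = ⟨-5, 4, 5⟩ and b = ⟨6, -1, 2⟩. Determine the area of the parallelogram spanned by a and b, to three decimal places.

46.152

i: 4·2 - 5·(-1) = 8 - (-5) = 13
j: 5·6 - (-5)·2 = 30 - (-10) = 40
k: (-5)·(-1) - 4·6 = 5 - 24 = -19
a × b = (13, 40, -19)
|a × b| = √(13² + 40² + (-19)²) = √2130 ≈ 46.1519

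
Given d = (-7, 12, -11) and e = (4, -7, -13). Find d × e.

i: 12·(-13) - (-11)·(-7) = -156 - 77 = -233
j: (-11)·4 - (-7)·(-13) = -44 - 91 = -135
k: (-7)·(-7) - 12·4 = 49 - 48 = 1
d × e = (-233, -135, 1)

(-233, -135, 1)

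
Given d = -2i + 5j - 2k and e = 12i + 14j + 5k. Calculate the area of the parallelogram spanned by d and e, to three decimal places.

103.677

i: 5·5 - (-2)·14 = 25 - (-28) = 53
j: (-2)·12 - (-2)·5 = -24 - (-10) = -14
k: (-2)·14 - 5·12 = -28 - 60 = -88
d × e = (53, -14, -88)
|d × e| = √(53² + (-14)² + (-88)²) = √10749 ≈ 103.6774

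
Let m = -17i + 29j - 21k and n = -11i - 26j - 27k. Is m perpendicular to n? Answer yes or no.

m · n = (-17)·(-11) + 29·(-26) + (-21)·(-27) = 187 - 754 + 567 = 0
Zero, so the vectors are orthogonal.

yes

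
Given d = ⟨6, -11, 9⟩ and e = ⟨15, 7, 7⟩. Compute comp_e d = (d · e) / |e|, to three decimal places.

4.229

d · e = 6·15 + (-11)·7 + 9·7 = 90 - 77 + 63 = 76
|e| = √(225 + 49 + 49) = √323 ≈ 17.9722
comp_e d = 76 / √323 ≈ 4.229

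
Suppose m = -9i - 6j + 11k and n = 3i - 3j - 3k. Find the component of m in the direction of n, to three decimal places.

-8.083

m · n = (-9)·3 + (-6)·(-3) + 11·(-3) = -27 + 18 - 33 = -42
|n| = √(9 + 9 + 9) = √27 ≈ 5.1962
comp_n m = -42 / √27 ≈ -8.083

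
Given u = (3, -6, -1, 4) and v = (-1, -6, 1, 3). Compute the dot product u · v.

44

u · v = 3·(-1) + (-6)·(-6) + (-1)·1 + 4·3 = -3 + 36 - 1 + 12 = 44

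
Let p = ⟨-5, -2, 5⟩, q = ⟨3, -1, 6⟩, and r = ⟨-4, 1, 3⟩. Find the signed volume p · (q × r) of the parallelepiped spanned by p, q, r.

q × r:
i: (-1)·3 - 6·1 = -3 - 6 = -9
j: 6·(-4) - 3·3 = -24 - 9 = -33
k: 3·1 - (-1)·(-4) = 3 - 4 = -1
q × r = (-9, -33, -1)
p · (q × r) = (-5)·(-9) + (-2)·(-33) + 5·(-1) = 45 + 66 - 5 = 106

106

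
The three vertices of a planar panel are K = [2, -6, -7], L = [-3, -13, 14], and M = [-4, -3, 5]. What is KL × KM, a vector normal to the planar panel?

(-147, -66, -57)

KL = (-5, -7, 21)
KM = (-6, 3, 12)
i: (-7)·12 - 21·3 = -84 - 63 = -147
j: 21·(-6) - (-5)·12 = -126 - (-60) = -66
k: (-5)·3 - (-7)·(-6) = -15 - 42 = -57
KL × KM = (-147, -66, -57)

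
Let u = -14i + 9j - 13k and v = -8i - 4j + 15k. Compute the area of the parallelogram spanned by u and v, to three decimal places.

349.097

i: 9·15 - (-13)·(-4) = 135 - 52 = 83
j: (-13)·(-8) - (-14)·15 = 104 - (-210) = 314
k: (-14)·(-4) - 9·(-8) = 56 - (-72) = 128
u × v = (83, 314, 128)
|u × v| = √(83² + 314² + 128²) = √121869 ≈ 349.0974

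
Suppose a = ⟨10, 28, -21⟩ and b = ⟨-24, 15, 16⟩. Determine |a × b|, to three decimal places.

i: 28·16 - (-21)·15 = 448 - (-315) = 763
j: (-21)·(-24) - 10·16 = 504 - 160 = 344
k: 10·15 - 28·(-24) = 150 - (-672) = 822
a × b = (763, 344, 822)
|a × b| = √(763² + 344² + 822²) = √1376189 ≈ 1173.1108

1173.111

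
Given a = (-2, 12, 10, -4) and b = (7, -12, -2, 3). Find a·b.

-190

a · b = (-2)·7 + 12·(-12) + 10·(-2) + (-4)·3 = -14 - 144 - 20 - 12 = -190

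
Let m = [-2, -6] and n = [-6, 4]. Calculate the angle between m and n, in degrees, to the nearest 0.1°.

m · n = (-2)·(-6) + (-6)·4 = 12 - 24 = -12
|m|² = 4 + 36 = 40,  |m| = √40 ≈ 6.324555
|n|² = 36 + 16 = 52,  |n| = √52 ≈ 7.211103
cos θ = -12 / (6.324555 · 7.211103) ≈ -0.26312
θ = arccos(-0.26312) ≈ 105.3°

105.3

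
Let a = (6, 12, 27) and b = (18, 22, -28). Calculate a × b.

(-930, 654, -84)

i: 12·(-28) - 27·22 = -336 - 594 = -930
j: 27·18 - 6·(-28) = 486 - (-168) = 654
k: 6·22 - 12·18 = 132 - 216 = -84
a × b = (-930, 654, -84)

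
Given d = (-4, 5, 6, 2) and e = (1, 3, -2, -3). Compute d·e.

-7

d · e = (-4)·1 + 5·3 + 6·(-2) + 2·(-3) = -4 + 15 - 12 - 6 = -7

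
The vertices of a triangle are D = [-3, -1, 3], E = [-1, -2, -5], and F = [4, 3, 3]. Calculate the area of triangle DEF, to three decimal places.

DE = (2, -1, -8),  DF = (7, 4, 0)
i: (-1)·0 - (-8)·4 = 0 - (-32) = 32
j: (-8)·7 - 2·0 = -56 - 0 = -56
k: 2·4 - (-1)·7 = 8 - (-7) = 15
DE × DF = (32, -56, 15)
|DE × DF| = √4385 ≈ 66.2193
area = ½ · 66.2193 ≈ 33.110

33.110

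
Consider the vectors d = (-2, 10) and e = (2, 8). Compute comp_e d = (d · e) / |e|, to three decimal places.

9.216

d · e = (-2)·2 + 10·8 = -4 + 80 = 76
|e| = √(4 + 64) = √68 ≈ 8.2462
comp_e d = 76 / √68 ≈ 9.216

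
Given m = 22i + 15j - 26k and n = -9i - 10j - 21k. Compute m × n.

i: 15·(-21) - (-26)·(-10) = -315 - 260 = -575
j: (-26)·(-9) - 22·(-21) = 234 - (-462) = 696
k: 22·(-10) - 15·(-9) = -220 - (-135) = -85
m × n = (-575, 696, -85)

(-575, 696, -85)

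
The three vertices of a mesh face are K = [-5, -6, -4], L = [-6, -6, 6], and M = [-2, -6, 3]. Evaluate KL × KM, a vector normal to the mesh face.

(0, 37, 0)

KL = (-1, 0, 10)
KM = (3, 0, 7)
i: 0·7 - 10·0 = 0 - 0 = 0
j: 10·3 - (-1)·7 = 30 - (-7) = 37
k: (-1)·0 - 0·3 = 0 - 0 = 0
KL × KM = (0, 37, 0)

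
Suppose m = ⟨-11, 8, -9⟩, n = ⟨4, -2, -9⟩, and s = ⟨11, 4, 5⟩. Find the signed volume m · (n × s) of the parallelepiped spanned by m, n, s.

-1580

n × s:
i: (-2)·5 - (-9)·4 = -10 - (-36) = 26
j: (-9)·11 - 4·5 = -99 - 20 = -119
k: 4·4 - (-2)·11 = 16 - (-22) = 38
n × s = (26, -119, 38)
m · (n × s) = (-11)·26 + 8·(-119) + (-9)·38 = -286 - 952 - 342 = -1580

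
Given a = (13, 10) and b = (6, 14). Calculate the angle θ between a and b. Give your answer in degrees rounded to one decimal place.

a · b = 13·6 + 10·14 = 78 + 140 = 218
|a|² = 169 + 100 = 269,  |a| = √269 ≈ 16.401219
|b|² = 36 + 196 = 232,  |b| = √232 ≈ 15.231546
cos θ = 218 / (16.401219 · 15.231546) ≈ 0.87264
θ = arccos(0.87264) ≈ 29.2°

29.2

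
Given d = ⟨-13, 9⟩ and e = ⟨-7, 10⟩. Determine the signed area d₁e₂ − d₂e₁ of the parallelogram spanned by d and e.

-67

(-13)·10 - 9·(-7) = -130 - (-63) = -67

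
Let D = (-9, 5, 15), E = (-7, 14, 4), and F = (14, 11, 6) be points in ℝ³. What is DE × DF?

(-15, -235, -195)

DE = (2, 9, -11)
DF = (23, 6, -9)
i: 9·(-9) - (-11)·6 = -81 - (-66) = -15
j: (-11)·23 - 2·(-9) = -253 - (-18) = -235
k: 2·6 - 9·23 = 12 - 207 = -195
DE × DF = (-15, -235, -195)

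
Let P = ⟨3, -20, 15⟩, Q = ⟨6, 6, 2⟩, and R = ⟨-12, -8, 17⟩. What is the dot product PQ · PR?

241

PQ = Q − P = (3, 26, -13)
PR = R − P = (-15, 12, 2)
PQ · PR = 3·(-15) + 26·12 + (-13)·2 = -45 + 312 - 26 = 241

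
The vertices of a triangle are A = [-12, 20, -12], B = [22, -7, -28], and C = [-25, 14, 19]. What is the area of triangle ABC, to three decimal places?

AB = (34, -27, -16),  AC = (-13, -6, 31)
i: (-27)·31 - (-16)·(-6) = -837 - 96 = -933
j: (-16)·(-13) - 34·31 = 208 - 1054 = -846
k: 34·(-6) - (-27)·(-13) = -204 - 351 = -555
AB × AC = (-933, -846, -555)
|AB × AC| = √1894230 ≈ 1376.3103
area = ½ · 1376.3103 ≈ 688.155

688.155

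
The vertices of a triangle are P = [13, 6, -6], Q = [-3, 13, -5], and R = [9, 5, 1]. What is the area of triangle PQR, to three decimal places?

PQ = (-16, 7, 1),  PR = (-4, -1, 7)
i: 7·7 - 1·(-1) = 49 - (-1) = 50
j: 1·(-4) - (-16)·7 = -4 - (-112) = 108
k: (-16)·(-1) - 7·(-4) = 16 - (-28) = 44
PQ × PR = (50, 108, 44)
|PQ × PR| = √16100 ≈ 126.8858
area = ½ · 126.8858 ≈ 63.443

63.443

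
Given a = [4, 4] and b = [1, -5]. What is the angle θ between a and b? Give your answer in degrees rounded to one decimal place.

123.7

a · b = 4·1 + 4·(-5) = 4 - 20 = -16
|a|² = 16 + 16 = 32,  |a| = √32 ≈ 5.656854
|b|² = 1 + 25 = 26,  |b| = √26 ≈ 5.099020
cos θ = -16 / (5.656854 · 5.099020) ≈ -0.55470
θ = arccos(-0.55470) ≈ 123.7°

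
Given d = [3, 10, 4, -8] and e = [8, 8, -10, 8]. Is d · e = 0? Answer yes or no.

d · e = 3·8 + 10·8 + 4·(-10) + (-8)·8 = 24 + 80 - 40 - 64 = 0
Zero, so the vectors are orthogonal.

yes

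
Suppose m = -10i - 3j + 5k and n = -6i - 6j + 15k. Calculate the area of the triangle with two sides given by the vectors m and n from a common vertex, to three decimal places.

64.010

i: (-3)·15 - 5·(-6) = -45 - (-30) = -15
j: 5·(-6) - (-10)·15 = -30 - (-150) = 120
k: (-10)·(-6) - (-3)·(-6) = 60 - 18 = 42
m × n = (-15, 120, 42)
|m × n| = √((-15)² + 120² + 42²) = √16389 ≈ 128.0195
area = ½ · 128.0195 ≈ 64.010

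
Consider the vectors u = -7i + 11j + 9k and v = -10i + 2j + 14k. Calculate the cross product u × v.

(136, 8, 96)

i: 11·14 - 9·2 = 154 - 18 = 136
j: 9·(-10) - (-7)·14 = -90 - (-98) = 8
k: (-7)·2 - 11·(-10) = -14 - (-110) = 96
u × v = (136, 8, 96)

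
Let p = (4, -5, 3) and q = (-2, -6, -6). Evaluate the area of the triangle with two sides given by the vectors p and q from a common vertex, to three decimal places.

i: (-5)·(-6) - 3·(-6) = 30 - (-18) = 48
j: 3·(-2) - 4·(-6) = -6 - (-24) = 18
k: 4·(-6) - (-5)·(-2) = -24 - 10 = -34
p × q = (48, 18, -34)
|p × q| = √(48² + 18² + (-34)²) = √3784 ≈ 61.5142
area = ½ · 61.5142 ≈ 30.757

30.757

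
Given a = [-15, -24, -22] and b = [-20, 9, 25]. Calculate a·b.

-466

a · b = (-15)·(-20) + (-24)·9 + (-22)·25 = 300 - 216 - 550 = -466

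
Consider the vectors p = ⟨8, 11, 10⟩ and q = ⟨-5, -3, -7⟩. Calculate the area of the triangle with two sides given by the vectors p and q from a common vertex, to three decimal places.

i: 11·(-7) - 10·(-3) = -77 - (-30) = -47
j: 10·(-5) - 8·(-7) = -50 - (-56) = 6
k: 8·(-3) - 11·(-5) = -24 - (-55) = 31
p × q = (-47, 6, 31)
|p × q| = √((-47)² + 6² + 31²) = √3206 ≈ 56.6216
area = ½ · 56.6216 ≈ 28.311

28.311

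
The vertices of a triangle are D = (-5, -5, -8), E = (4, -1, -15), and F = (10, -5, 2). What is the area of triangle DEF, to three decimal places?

103.953

DE = (9, 4, -7),  DF = (15, 0, 10)
i: 4·10 - (-7)·0 = 40 - 0 = 40
j: (-7)·15 - 9·10 = -105 - 90 = -195
k: 9·0 - 4·15 = 0 - 60 = -60
DE × DF = (40, -195, -60)
|DE × DF| = √43225 ≈ 207.9062
area = ½ · 207.9062 ≈ 103.953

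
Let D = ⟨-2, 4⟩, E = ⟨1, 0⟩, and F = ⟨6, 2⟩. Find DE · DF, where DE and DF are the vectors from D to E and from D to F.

DE = E − D = (3, -4)
DF = F − D = (8, -2)
DE · DF = 3·8 + (-4)·(-2) = 24 + 8 = 32

32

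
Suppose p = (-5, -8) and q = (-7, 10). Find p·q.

-45

p · q = (-5)·(-7) + (-8)·10 = 35 - 80 = -45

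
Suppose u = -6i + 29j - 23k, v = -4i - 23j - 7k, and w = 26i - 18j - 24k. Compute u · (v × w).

-26028

v × w:
i: (-23)·(-24) - (-7)·(-18) = 552 - 126 = 426
j: (-7)·26 - (-4)·(-24) = -182 - 96 = -278
k: (-4)·(-18) - (-23)·26 = 72 - (-598) = 670
v × w = (426, -278, 670)
u · (v × w) = (-6)·426 + 29·(-278) + (-23)·670 = -2556 - 8062 - 15410 = -26028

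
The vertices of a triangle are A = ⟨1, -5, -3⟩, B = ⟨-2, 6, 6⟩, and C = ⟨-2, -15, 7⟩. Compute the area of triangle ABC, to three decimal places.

AB = (-3, 11, 9),  AC = (-3, -10, 10)
i: 11·10 - 9·(-10) = 110 - (-90) = 200
j: 9·(-3) - (-3)·10 = -27 - (-30) = 3
k: (-3)·(-10) - 11·(-3) = 30 - (-33) = 63
AB × AC = (200, 3, 63)
|AB × AC| = √43978 ≈ 209.7093
area = ½ · 209.7093 ≈ 104.855

104.855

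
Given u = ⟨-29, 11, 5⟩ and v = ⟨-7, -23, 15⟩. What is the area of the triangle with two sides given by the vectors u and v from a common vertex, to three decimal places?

444.954

i: 11·15 - 5·(-23) = 165 - (-115) = 280
j: 5·(-7) - (-29)·15 = -35 - (-435) = 400
k: (-29)·(-23) - 11·(-7) = 667 - (-77) = 744
u × v = (280, 400, 744)
|u × v| = √(280² + 400² + 744²) = √791936 ≈ 889.9079
area = ½ · 889.9079 ≈ 444.954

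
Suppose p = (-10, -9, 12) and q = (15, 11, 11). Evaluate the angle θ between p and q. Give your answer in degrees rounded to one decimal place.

107.5

p · q = (-10)·15 + (-9)·11 + 12·11 = -150 - 99 + 132 = -117
|p|² = 100 + 81 + 144 = 325,  |p| = √325 ≈ 18.027756
|q|² = 225 + 121 + 121 = 467,  |q| = √467 ≈ 21.610183
cos θ = -117 / (18.027756 · 21.610183) ≈ -0.30032
θ = arccos(-0.30032) ≈ 107.5°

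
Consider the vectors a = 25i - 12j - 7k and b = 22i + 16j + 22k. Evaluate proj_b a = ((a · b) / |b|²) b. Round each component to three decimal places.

(3.667, 2.667, 3.667)

a · b = 25·22 + (-12)·16 + (-7)·22 = 550 - 192 - 154 = 204
|b|² = 484 + 256 + 484 = 1224
proj_b a = (204/1224) · (22, 16, 22) ≈ (3.667, 2.667, 3.667)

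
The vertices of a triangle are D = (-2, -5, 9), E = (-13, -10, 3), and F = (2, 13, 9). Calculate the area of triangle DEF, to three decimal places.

DE = (-11, -5, -6),  DF = (4, 18, 0)
i: (-5)·0 - (-6)·18 = 0 - (-108) = 108
j: (-6)·4 - (-11)·0 = -24 - 0 = -24
k: (-11)·18 - (-5)·4 = -198 - (-20) = -178
DE × DF = (108, -24, -178)
|DE × DF| = √43924 ≈ 209.5805
area = ½ · 209.5805 ≈ 104.790

104.790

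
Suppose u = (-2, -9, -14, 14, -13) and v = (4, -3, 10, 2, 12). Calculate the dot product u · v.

-249

u · v = (-2)·4 + (-9)·(-3) + (-14)·10 + 14·2 + (-13)·12 = -8 + 27 - 140 + 28 - 156 = -249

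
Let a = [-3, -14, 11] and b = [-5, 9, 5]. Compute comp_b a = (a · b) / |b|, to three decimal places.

a · b = (-3)·(-5) + (-14)·9 + 11·5 = 15 - 126 + 55 = -56
|b| = √(25 + 81 + 25) = √131 ≈ 11.4455
comp_b a = -56 / √131 ≈ -4.893

-4.893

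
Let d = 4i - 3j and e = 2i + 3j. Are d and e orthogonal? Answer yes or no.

d · e = 4·2 + (-3)·3 = 8 - 9 = -1
Nonzero, so the vectors are not orthogonal.

no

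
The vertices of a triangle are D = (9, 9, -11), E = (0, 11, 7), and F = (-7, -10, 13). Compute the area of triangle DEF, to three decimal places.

222.763

DE = (-9, 2, 18),  DF = (-16, -19, 24)
i: 2·24 - 18·(-19) = 48 - (-342) = 390
j: 18·(-16) - (-9)·24 = -288 - (-216) = -72
k: (-9)·(-19) - 2·(-16) = 171 - (-32) = 203
DE × DF = (390, -72, 203)
|DE × DF| = √198493 ≈ 445.5255
area = ½ · 445.5255 ≈ 222.763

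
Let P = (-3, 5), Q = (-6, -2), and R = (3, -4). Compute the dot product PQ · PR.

PQ = Q − P = (-3, -7)
PR = R − P = (6, -9)
PQ · PR = (-3)·6 + (-7)·(-9) = -18 + 63 = 45

45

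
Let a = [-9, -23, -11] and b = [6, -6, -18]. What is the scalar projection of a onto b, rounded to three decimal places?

14.171

a · b = (-9)·6 + (-23)·(-6) + (-11)·(-18) = -54 + 138 + 198 = 282
|b| = √(36 + 36 + 324) = √396 ≈ 19.8997
comp_b a = 282 / √396 ≈ 14.171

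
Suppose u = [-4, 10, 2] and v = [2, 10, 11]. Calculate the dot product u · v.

u · v = (-4)·2 + 10·10 + 2·11 = -8 + 100 + 22 = 114

114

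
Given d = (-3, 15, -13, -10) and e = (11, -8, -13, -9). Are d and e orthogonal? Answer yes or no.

d · e = (-3)·11 + 15·(-8) + (-13)·(-13) + (-10)·(-9) = -33 - 120 + 169 + 90 = 106
Nonzero, so the vectors are not orthogonal.

no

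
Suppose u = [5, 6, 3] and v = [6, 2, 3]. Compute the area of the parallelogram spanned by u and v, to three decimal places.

i: 6·3 - 3·2 = 18 - 6 = 12
j: 3·6 - 5·3 = 18 - 15 = 3
k: 5·2 - 6·6 = 10 - 36 = -26
u × v = (12, 3, -26)
|u × v| = √(12² + 3² + (-26)²) = √829 ≈ 28.7924

28.792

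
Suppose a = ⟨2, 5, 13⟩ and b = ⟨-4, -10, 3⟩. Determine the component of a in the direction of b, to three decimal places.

-1.699

a · b = 2·(-4) + 5·(-10) + 13·3 = -8 - 50 + 39 = -19
|b| = √(16 + 100 + 9) = √125 ≈ 11.1803
comp_b a = -19 / √125 ≈ -1.699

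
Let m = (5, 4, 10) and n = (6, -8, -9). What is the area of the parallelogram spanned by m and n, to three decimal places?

i: 4·(-9) - 10·(-8) = -36 - (-80) = 44
j: 10·6 - 5·(-9) = 60 - (-45) = 105
k: 5·(-8) - 4·6 = -40 - 24 = -64
m × n = (44, 105, -64)
|m × n| = √(44² + 105² + (-64)²) = √17057 ≈ 130.6025

130.602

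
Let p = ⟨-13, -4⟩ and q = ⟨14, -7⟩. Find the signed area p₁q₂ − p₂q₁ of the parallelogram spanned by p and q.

(-13)·(-7) - (-4)·14 = 91 - (-56) = 147

147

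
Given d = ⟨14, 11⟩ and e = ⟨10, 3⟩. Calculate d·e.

d · e = 14·10 + 11·3 = 140 + 33 = 173

173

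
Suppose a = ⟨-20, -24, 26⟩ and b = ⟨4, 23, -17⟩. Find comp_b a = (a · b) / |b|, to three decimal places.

a · b = (-20)·4 + (-24)·23 + 26·(-17) = -80 - 552 - 442 = -1074
|b| = √(16 + 529 + 289) = √834 ≈ 28.8791
comp_b a = -1074 / √834 ≈ -37.190

-37.190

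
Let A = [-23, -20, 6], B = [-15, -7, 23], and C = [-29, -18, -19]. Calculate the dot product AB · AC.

AB = B − A = (8, 13, 17)
AC = C − A = (-6, 2, -25)
AB · AC = 8·(-6) + 13·2 + 17·(-25) = -48 + 26 - 425 = -447

-447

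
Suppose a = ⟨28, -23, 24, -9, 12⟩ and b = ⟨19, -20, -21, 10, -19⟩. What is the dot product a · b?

a · b = 28·19 + (-23)·(-20) + 24·(-21) + (-9)·10 + 12·(-19) = 532 + 460 - 504 - 90 - 228 = 170

170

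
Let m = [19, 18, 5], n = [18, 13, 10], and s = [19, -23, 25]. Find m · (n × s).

n × s:
i: 13·25 - 10·(-23) = 325 - (-230) = 555
j: 10·19 - 18·25 = 190 - 450 = -260
k: 18·(-23) - 13·19 = -414 - 247 = -661
n × s = (555, -260, -661)
m · (n × s) = 19·555 + 18·(-260) + 5·(-661) = 10545 - 4680 - 3305 = 2560

2560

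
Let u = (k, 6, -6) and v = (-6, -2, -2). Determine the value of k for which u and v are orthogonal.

u · v = k·(-6) + 6·(-2) + (-6)·(-2) = 0 - 6k
Set equal to 0: -6k = 0, so k = 0.

0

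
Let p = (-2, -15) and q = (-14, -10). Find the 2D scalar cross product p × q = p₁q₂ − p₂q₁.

-190

(-2)·(-10) - (-15)·(-14) = 20 - 210 = -190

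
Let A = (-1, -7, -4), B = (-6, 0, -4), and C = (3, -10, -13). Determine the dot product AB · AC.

-41

AB = B − A = (-5, 7, 0)
AC = C − A = (4, -3, -9)
AB · AC = (-5)·4 + 7·(-3) + 0·(-9) = -20 - 21 + 0 = -41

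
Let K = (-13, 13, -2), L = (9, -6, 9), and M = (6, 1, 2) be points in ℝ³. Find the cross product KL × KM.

(56, 121, 97)

KL = (22, -19, 11)
KM = (19, -12, 4)
i: (-19)·4 - 11·(-12) = -76 - (-132) = 56
j: 11·19 - 22·4 = 209 - 88 = 121
k: 22·(-12) - (-19)·19 = -264 - (-361) = 97
KL × KM = (56, 121, 97)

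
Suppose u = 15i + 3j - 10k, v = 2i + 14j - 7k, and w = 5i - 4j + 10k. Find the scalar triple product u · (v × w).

2295

v × w:
i: 14·10 - (-7)·(-4) = 140 - 28 = 112
j: (-7)·5 - 2·10 = -35 - 20 = -55
k: 2·(-4) - 14·5 = -8 - 70 = -78
v × w = (112, -55, -78)
u · (v × w) = 15·112 + 3·(-55) + (-10)·(-78) = 1680 - 165 + 780 = 2295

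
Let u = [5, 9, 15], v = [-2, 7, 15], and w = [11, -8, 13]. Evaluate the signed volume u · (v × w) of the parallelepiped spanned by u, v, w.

1859

v × w:
i: 7·13 - 15·(-8) = 91 - (-120) = 211
j: 15·11 - (-2)·13 = 165 - (-26) = 191
k: (-2)·(-8) - 7·11 = 16 - 77 = -61
v × w = (211, 191, -61)
u · (v × w) = 5·211 + 9·191 + 15·(-61) = 1055 + 1719 - 915 = 1859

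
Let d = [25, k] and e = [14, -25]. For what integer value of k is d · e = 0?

14

d · e = 25·14 + k·(-25) = 350 - 25k
Set equal to 0: -25k = -350, so k = 14.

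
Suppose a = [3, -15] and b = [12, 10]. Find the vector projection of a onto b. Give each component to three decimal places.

a · b = 3·12 + (-15)·10 = 36 - 150 = -114
|b|² = 144 + 100 = 244
proj_b a = (-114/244) · (12, 10) ≈ (-5.607, -4.672)

(-5.607, -4.672)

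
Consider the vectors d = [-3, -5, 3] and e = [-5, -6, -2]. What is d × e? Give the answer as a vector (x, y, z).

(28, -21, -7)

i: (-5)·(-2) - 3·(-6) = 10 - (-18) = 28
j: 3·(-5) - (-3)·(-2) = -15 - 6 = -21
k: (-3)·(-6) - (-5)·(-5) = 18 - 25 = -7
d × e = (28, -21, -7)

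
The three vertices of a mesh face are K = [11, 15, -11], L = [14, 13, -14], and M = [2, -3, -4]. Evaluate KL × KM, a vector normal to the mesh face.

(-68, 6, -72)

KL = (3, -2, -3)
KM = (-9, -18, 7)
i: (-2)·7 - (-3)·(-18) = -14 - 54 = -68
j: (-3)·(-9) - 3·7 = 27 - 21 = 6
k: 3·(-18) - (-2)·(-9) = -54 - 18 = -72
KL × KM = (-68, 6, -72)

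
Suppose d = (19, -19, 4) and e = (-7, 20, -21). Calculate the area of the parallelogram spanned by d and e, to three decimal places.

548.098

i: (-19)·(-21) - 4·20 = 399 - 80 = 319
j: 4·(-7) - 19·(-21) = -28 - (-399) = 371
k: 19·20 - (-19)·(-7) = 380 - 133 = 247
d × e = (319, 371, 247)
|d × e| = √(319² + 371² + 247²) = √300411 ≈ 548.0976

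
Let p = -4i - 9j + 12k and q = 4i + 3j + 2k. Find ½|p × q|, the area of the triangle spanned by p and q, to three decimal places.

40.706

i: (-9)·2 - 12·3 = -18 - 36 = -54
j: 12·4 - (-4)·2 = 48 - (-8) = 56
k: (-4)·3 - (-9)·4 = -12 - (-36) = 24
p × q = (-54, 56, 24)
|p × q| = √((-54)² + 56² + 24²) = √6628 ≈ 81.4125
area = ½ · 81.4125 ≈ 40.706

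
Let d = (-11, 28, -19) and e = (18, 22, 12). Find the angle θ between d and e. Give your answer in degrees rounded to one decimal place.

80.0

d · e = (-11)·18 + 28·22 + (-19)·12 = -198 + 616 - 228 = 190
|d|² = 121 + 784 + 361 = 1266,  |d| = √1266 ≈ 35.580894
|e|² = 324 + 484 + 144 = 952,  |e| = √952 ≈ 30.854497
cos θ = 190 / (35.580894 · 30.854497) ≈ 0.17307
θ = arccos(0.17307) ≈ 80.0°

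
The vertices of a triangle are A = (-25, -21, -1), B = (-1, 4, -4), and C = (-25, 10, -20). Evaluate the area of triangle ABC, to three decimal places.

476.287

AB = (24, 25, -3),  AC = (0, 31, -19)
i: 25·(-19) - (-3)·31 = -475 - (-93) = -382
j: (-3)·0 - 24·(-19) = 0 - (-456) = 456
k: 24·31 - 25·0 = 744 - 0 = 744
AB × AC = (-382, 456, 744)
|AB × AC| = √907396 ≈ 952.5734
area = ½ · 952.5734 ≈ 476.287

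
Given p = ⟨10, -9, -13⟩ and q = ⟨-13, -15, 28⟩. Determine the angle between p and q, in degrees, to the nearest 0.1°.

124.0

p · q = 10·(-13) + (-9)·(-15) + (-13)·28 = -130 + 135 - 364 = -359
|p|² = 100 + 81 + 169 = 350,  |p| = √350 ≈ 18.708287
|q|² = 169 + 225 + 784 = 1178,  |q| = √1178 ≈ 34.322005
cos θ = -359 / (18.708287 · 34.322005) ≈ -0.55910
θ = arccos(-0.55910) ≈ 124.0°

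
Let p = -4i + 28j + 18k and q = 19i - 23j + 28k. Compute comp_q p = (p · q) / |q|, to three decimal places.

p · q = (-4)·19 + 28·(-23) + 18·28 = -76 - 644 + 504 = -216
|q| = √(361 + 529 + 784) = √1674 ≈ 40.9145
comp_q p = -216 / √1674 ≈ -5.279

-5.279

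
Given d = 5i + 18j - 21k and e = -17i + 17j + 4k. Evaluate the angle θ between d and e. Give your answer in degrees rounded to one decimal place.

78.5

d · e = 5·(-17) + 18·17 + (-21)·4 = -85 + 306 - 84 = 137
|d|² = 25 + 324 + 441 = 790,  |d| = √790 ≈ 28.106939
|e|² = 289 + 289 + 16 = 594,  |e| = √594 ≈ 24.372115
cos θ = 137 / (28.106939 · 24.372115) ≈ 0.19999
θ = arccos(0.19999) ≈ 78.5°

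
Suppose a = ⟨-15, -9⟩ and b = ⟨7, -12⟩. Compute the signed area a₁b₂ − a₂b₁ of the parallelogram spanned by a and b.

(-15)·(-12) - (-9)·7 = 180 - (-63) = 243

243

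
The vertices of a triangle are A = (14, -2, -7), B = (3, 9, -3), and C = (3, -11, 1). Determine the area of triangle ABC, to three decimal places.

128.172

AB = (-11, 11, 4),  AC = (-11, -9, 8)
i: 11·8 - 4·(-9) = 88 - (-36) = 124
j: 4·(-11) - (-11)·8 = -44 - (-88) = 44
k: (-11)·(-9) - 11·(-11) = 99 - (-121) = 220
AB × AC = (124, 44, 220)
|AB × AC| = √65712 ≈ 256.3435
area = ½ · 256.3435 ≈ 128.172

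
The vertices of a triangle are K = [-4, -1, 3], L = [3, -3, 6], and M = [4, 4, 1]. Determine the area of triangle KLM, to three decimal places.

KL = (7, -2, 3),  KM = (8, 5, -2)
i: (-2)·(-2) - 3·5 = 4 - 15 = -11
j: 3·8 - 7·(-2) = 24 - (-14) = 38
k: 7·5 - (-2)·8 = 35 - (-16) = 51
KL × KM = (-11, 38, 51)
|KL × KM| = √4166 ≈ 64.5446
area = ½ · 64.5446 ≈ 32.272

32.272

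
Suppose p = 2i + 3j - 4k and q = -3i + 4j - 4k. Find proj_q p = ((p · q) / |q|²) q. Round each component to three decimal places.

(-1.610, 2.146, -2.146)

p · q = 2·(-3) + 3·4 + (-4)·(-4) = -6 + 12 + 16 = 22
|q|² = 9 + 16 + 16 = 41
proj_q p = (22/41) · (-3, 4, -4) ≈ (-1.610, 2.146, -2.146)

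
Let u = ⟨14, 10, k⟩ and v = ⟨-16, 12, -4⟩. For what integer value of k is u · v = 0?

-26

u · v = 14·(-16) + 10·12 + k·(-4) = -104 - 4k
Set equal to 0: -4k = 104, so k = -26.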